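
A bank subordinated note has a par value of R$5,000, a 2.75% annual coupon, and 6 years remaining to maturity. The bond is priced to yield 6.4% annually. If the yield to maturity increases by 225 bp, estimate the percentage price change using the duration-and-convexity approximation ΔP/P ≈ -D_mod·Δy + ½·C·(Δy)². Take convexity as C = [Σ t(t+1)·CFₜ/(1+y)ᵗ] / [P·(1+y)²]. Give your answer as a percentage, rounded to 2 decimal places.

-10.92%

With y = 0.064:
  t   CF        PV=CF/(1+0.064)^t    t·PV        t(t+1)·PV
  1       137.50       129.2293       129.2293         258.4586
  2       137.50       121.4561       242.9123         728.7368
  3       137.50       114.1505       342.4515       1,369.8060
  4       137.50       107.2843       429.1372       2,145.6861
  5       137.50       100.8311       504.1556       3,024.9334
  6     5,137.50     3,540.8055    21,244.8328     148,713.8296
  Σ                  4,113.7568    22,892.7187     156,241.4505
P = 4,113.7568; D_Mac = 5.56492 yrs; D_mod = 5.23019 yrs; C = 33.54860.
Duration effect: -5.23019 × (+0.0225) = -0.117679
Convexity effect: 0.5 × 33.54860 × (0.0225)² = +0.0084920
ΔP/P ≈ -0.117679 + 0.0084920 = -0.109187 = -10.9187%.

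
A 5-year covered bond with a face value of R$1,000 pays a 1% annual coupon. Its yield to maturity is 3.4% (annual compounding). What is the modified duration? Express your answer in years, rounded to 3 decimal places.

Periodic yield y = 0.034. First find Macaulay duration:
  t   CF        PV=CF/(1+0.034)^t    t·PV
  1        10.00         9.6712         9.6712
  2        10.00         9.3532        18.7063
  3        10.00         9.0456        27.1369
  4        10.00         8.7482        34.9927
  5     1,010.00       854.5130     4,272.5651
  Σ                    891.3312     4,363.0722
P = 891.3312; Macaulay duration = 4,363.0722 / 891.3312 = 4.89501 years.
Modified duration = D_Mac / (1 + y) = 4.89501 / 1.034 = 4.73405 years.

4.734 years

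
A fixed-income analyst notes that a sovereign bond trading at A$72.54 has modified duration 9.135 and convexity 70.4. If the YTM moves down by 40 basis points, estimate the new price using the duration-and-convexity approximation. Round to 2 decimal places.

Duration effect: -D_mod·Δy = -9.135 × (-0.004) = +0.036540
Convexity effect: ½·C·(Δy)² = 0.5 × 70.4 × (-0.004)² = +0.0005632
ΔP/P ≈ +0.036540 + 0.0005632 = +0.0371032
New price ≈ 72.54 × (1 + 0.0371032) = 75.231466128.

A$75.23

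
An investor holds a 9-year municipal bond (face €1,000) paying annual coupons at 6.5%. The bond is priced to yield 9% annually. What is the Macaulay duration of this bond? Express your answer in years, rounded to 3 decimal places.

6.906 years

Periodic yield y = 0.09. Discount each cash flow and weight by its year:
  t   CF        PV=CF/(1+0.09)^t    t·PV
  1        65.00        59.6330        59.6330
  2        65.00        54.7092       109.4184
  3        65.00        50.1919       150.5758
  4        65.00        46.0476       184.1906
  5        65.00        42.2455       211.2277
  6        65.00        38.7574       232.5443
  7        65.00        35.5572       248.9006
  8        65.00        32.6213       260.9705
  9     1,065.00       490.3556     4,413.2003
  Σ                    850.1188     5,870.6610
Price P = Σ PV = 850.1188.
Macaulay duration = Σ(t·PV) / P = 5,870.6610 / 850.1188 = 6.90569 years.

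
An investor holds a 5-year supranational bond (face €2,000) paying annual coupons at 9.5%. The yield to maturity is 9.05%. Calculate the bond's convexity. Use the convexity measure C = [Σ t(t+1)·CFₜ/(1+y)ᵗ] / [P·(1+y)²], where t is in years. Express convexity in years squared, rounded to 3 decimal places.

19.982

With y = 0.0905:
  t   CF        PV=CF/(1+0.0905)^t    t·PV        t(t+1)·PV
  1       190.00       174.2320       174.2320         348.4640
  2       190.00       159.7726       319.5452         958.6355
  3       190.00       146.5131       439.5394       1,758.1577
  4       190.00       134.3541       537.4164       2,687.0820
  5     2,190.00     1,420.0897     7,100.4483      42,602.6898
  Σ                  2,034.9615     8,571.1813      48,355.0290
P = 2,034.9615.
Convexity = Σ t(t+1)·PV / [P·(1+y)²] = 48,355.0290 / (2,034.9615 × 1.189190) = 19.98178.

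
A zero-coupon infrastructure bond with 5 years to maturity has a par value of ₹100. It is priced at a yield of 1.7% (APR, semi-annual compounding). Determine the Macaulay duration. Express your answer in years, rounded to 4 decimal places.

5.0000 years

A zero-coupon bond has a single cash flow at maturity, so its Macaulay duration equals its maturity: 5 years.
(Equivalently: 10 semi-annual periods ÷ 2 = 5 years.)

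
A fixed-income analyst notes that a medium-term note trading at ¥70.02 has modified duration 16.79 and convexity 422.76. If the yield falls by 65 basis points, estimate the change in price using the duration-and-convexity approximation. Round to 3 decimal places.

Duration effect: -D_mod·Δy = -16.79 × (-0.0065) = +0.109135
Convexity effect: ½·C·(Δy)² = 0.5 × 422.76 × (-0.0065)² = +0.008930805
ΔP/P ≈ +0.109135 + 0.008930805 = +0.118065805
ΔP ≈ 70.02 × (+0.118065805) = +8.2669676661.

+¥8.267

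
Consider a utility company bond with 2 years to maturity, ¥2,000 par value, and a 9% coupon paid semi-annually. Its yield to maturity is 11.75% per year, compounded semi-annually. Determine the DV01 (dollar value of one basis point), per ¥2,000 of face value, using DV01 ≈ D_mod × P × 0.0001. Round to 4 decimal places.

Periodic yield y = 0.05875.
  t   CF        PV=CF/(1+0.05875)^t    t·PV
  1        90.00        85.0059        85.0059
  2        90.00        80.2889       160.5779
  3        90.00        75.8337       227.5011
  4     2,090.00     1,663.3077     6,653.2307
  Σ                  1,904.4362     7,126.3156
P = 1,904.4362; D_Mac = 3.74196 half-year periods = 1.87098 yrs; D_mod = 1.76716 yrs.
DV01 ≈ 1.76716 × 1,904.4362 × 0.0001 = 0.336544.

¥0.3365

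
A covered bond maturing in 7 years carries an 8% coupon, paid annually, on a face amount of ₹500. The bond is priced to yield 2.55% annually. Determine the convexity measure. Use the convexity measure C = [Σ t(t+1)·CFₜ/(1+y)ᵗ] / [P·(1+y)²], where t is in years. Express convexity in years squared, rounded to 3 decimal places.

41.460

With y = 0.0255:
  t   CF        PV=CF/(1+0.0255)^t    t·PV        t(t+1)·PV
  1        40.00        39.0054        39.0054          78.0107
  2        40.00        38.0355        76.0709         228.2128
  3        40.00        37.0897       111.2690         445.0761
  4        40.00        36.1674       144.6696         723.3481
  5        40.00        35.2681       176.3403       1,058.0420
  6        40.00        34.3911       206.3466       1,444.4260
  7       540.00       452.7350     3,169.1453      25,353.1621
  Σ                    672.6921     3,922.8471      29,330.2778
P = 672.6921.
Convexity = Σ t(t+1)·PV / [P·(1+y)²] = 29,330.2778 / (672.6921 × 1.051650) = 41.45993.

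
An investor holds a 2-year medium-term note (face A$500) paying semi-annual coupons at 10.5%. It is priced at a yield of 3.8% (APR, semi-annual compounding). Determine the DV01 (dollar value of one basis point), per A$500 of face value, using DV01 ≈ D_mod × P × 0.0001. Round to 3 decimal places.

Periodic yield y = 0.019.
  t   CF        PV=CF/(1+0.019)^t    t·PV
  1        26.25        25.7605        25.7605
  2        26.25        25.2802        50.5605
  3        26.25        24.8089        74.4266
  4       526.25       488.0849     1,952.3396
  Σ                    563.9345     2,103.0872
P = 563.9345; D_Mac = 3.72931 half-year periods = 1.86466 yrs; D_mod = 1.82989 yrs.
DV01 ≈ 1.82989 × 563.9345 × 0.0001 = 0.103194.

A$0.103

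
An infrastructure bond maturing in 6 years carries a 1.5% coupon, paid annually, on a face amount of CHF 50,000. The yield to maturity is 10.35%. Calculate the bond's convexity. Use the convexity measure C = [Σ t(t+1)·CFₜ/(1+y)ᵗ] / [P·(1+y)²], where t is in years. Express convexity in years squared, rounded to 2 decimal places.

32.29

With y = 0.1035:
  t   CF        PV=CF/(1+0.1035)^t    t·PV        t(t+1)·PV
  1       750.00       679.6556       679.6556       1,359.3113
  2       750.00       615.9091     1,231.8181       3,695.4543
  3       750.00       558.1414     1,674.4243       6,697.6970
  4       750.00       505.7920     2,023.1678      10,115.8390
  5       750.00       458.3525     2,291.7623      13,750.5741
  6    50,750.00    28,106.1928   168,637.1570   1,180,460.0991
  Σ                 30,924.0434   176,537.9852   1,216,078.9748
P = 30,924.0434.
Convexity = Σ t(t+1)·PV / [P·(1+y)²] = 1,216,078.9748 / (30,924.0434 × 1.217712) = 32.29392.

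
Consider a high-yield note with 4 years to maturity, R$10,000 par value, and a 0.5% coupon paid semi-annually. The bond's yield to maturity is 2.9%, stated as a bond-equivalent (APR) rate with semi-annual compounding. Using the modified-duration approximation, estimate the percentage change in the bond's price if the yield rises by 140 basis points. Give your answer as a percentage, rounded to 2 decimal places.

Periodic yield y = 0.0145. Modified duration first:
  t   CF        PV=CF/(1+0.0145)^t    t·PV
  1        25.00        24.6427        24.6427
  2        25.00        24.2905        48.5809
  3        25.00        23.9433        71.8299
  4        25.00        23.6011        94.4043
  5        25.00        23.2638       116.3188
  6        25.00        22.9312       137.5875
  7        25.00        22.6035       158.2245
  8    10,025.00     8,934.4530    71,475.6243
  Σ                  9,099.7291    72,127.2128
P = 9,099.7291; D_Mac = 7.92630 half-year periods = 3.96315 yrs; D_mod = 3.96315/(1+0.0145) = 3.90651 yrs.
ΔP/P ≈ -D_mod · Δy = -3.90651 × (+0.014) = -0.054691 = -5.4691%.

-5.47%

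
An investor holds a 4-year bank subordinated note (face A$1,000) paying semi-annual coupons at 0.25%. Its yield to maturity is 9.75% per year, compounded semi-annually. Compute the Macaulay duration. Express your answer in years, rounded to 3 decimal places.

3.978 years

Periodic yield y = 0.04875. Discount each cash flow and weight by its period:
  t   CF        PV=CF/(1+0.04875)^t    t·PV
  1         1.25         1.1919         1.1919
  2         1.25         1.1365         2.2730
  3         1.25         1.0837         3.2510
  4         1.25         1.0333         4.1332
  5         1.25         0.9853         4.9263
  6         1.25         0.9395         5.6368
  7         1.25         0.8958         6.2705
  8     1,001.25       684.1743     5,473.3942
  Σ                    691.4401     5,501.0768
Price P = Σ PV = 691.4401.
Macaulay duration = Σ(t·PV) / P = 5,501.0768 / 691.4401 = 7.95597 half-year periods.
In years: 7.95597 / 2 = 3.97798 years.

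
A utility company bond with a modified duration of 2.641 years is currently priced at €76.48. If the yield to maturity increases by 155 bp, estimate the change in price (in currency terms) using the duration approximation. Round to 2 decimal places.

Duration approximation: ΔP/P ≈ -D_mod · Δy = -2.641 × (+0.0155) = -0.0409355.
ΔP ≈ 76.48 × (-0.0409355) = -3.13074704.

-€3.13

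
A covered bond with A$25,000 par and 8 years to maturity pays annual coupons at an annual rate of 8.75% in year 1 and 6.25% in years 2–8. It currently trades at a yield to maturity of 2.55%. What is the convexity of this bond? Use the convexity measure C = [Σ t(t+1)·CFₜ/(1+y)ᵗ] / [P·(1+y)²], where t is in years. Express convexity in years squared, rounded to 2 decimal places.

With y = 0.0255:
  t   CF        PV=CF/(1+0.0255)^t    t·PV        t(t+1)·PV
  1     2,187.50     2,133.1058     2,133.1058       4,266.2116
  2     1,562.50     1,485.7601     2,971.5202       8,914.5607
  3     1,562.50     1,448.8153     4,346.4460      17,385.7839
  4     1,562.50     1,412.7892     5,651.1568      28,255.7841
  5     1,562.50     1,377.6589     6,888.2945      41,329.7670
  6     1,562.50     1,343.4021     8,060.4129      56,422.8901
  7     1,562.50     1,309.9972     9,169.9805      73,359.8442
  8    26,562.50    21,716.1899   173,729.5188   1,563,565.6693
  Σ                 32,227.7186   212,950.4355   1,793,500.5109
P = 32,227.7186.
Convexity = Σ t(t+1)·PV / [P·(1+y)²] = 1,793,500.5109 / (32,227.7186 × 1.051650) = 52.91766.

52.92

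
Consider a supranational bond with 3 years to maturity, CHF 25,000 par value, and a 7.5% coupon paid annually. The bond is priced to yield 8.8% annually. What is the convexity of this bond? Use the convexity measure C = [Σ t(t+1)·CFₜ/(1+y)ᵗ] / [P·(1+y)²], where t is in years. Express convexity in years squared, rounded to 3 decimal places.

9.203

With y = 0.088:
  t   CF        PV=CF/(1+0.088)^t    t·PV        t(t+1)·PV
  1     1,875.00     1,723.3456     1,723.3456       3,446.6912
  2     1,875.00     1,583.9573     3,167.9147       9,503.7441
  3    26,875.00    20,867.0851    62,601.2552     250,405.0210
  Σ                 24,174.3880    67,492.5155     263,355.4562
P = 24,174.3880.
Convexity = Σ t(t+1)·PV / [P·(1+y)²] = 263,355.4562 / (24,174.3880 × 1.183744) = 9.20299.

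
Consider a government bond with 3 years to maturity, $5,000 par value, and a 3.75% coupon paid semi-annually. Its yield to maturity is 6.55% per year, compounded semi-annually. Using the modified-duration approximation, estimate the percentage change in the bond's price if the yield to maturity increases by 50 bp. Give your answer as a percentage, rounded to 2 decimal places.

Periodic yield y = 0.03275. Modified duration first:
  t   CF        PV=CF/(1+0.03275)^t    t·PV
  1        93.75        90.7771        90.7771
  2        93.75        87.8984       175.7968
  3        93.75        85.1110       255.3330
  4        93.75        82.4120       329.6480
  5        93.75        79.7986       398.9930
  6     5,093.75     4,198.2317    25,189.3902
  Σ                  4,624.2287    26,439.9380
P = 4,624.2287; D_Mac = 5.71770 half-year periods = 2.85885 yrs; D_mod = 2.85885/(1+0.03275) = 2.76819 yrs.
ΔP/P ≈ -D_mod · Δy = -2.76819 × (+0.005) = -0.013841 = -1.3841%.

-1.38%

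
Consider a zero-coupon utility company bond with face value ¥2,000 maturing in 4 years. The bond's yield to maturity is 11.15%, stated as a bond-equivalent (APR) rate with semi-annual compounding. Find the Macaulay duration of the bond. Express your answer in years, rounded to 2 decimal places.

A zero-coupon bond has a single cash flow at maturity, so its Macaulay duration equals its maturity: 4 years.
(Equivalently: 8 semi-annual periods ÷ 2 = 4 years.)

4.00 years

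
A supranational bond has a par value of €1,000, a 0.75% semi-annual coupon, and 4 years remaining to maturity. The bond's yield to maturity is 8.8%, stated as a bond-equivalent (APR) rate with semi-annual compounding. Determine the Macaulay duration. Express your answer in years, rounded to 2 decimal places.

3.94 years

Periodic yield y = 0.044. Discount each cash flow and weight by its period:
  t   CF        PV=CF/(1+0.044)^t    t·PV
  1         3.75         3.5920         3.5920
  2         3.75         3.4406         6.8811
  3         3.75         3.2956         9.8867
  4         3.75         3.1567        12.6267
  5         3.75         3.0236        15.1182
  6         3.75         2.8962        17.3772
  7         3.75         2.7741        19.4190
  8     1,003.75       711.2488     5,689.9907
  Σ                    733.4276     5,774.8915
Price P = Σ PV = 733.4276.
Macaulay duration = Σ(t·PV) / P = 5,774.8915 / 733.4276 = 7.87384 half-year periods.
In years: 7.87384 / 2 = 3.93692 years.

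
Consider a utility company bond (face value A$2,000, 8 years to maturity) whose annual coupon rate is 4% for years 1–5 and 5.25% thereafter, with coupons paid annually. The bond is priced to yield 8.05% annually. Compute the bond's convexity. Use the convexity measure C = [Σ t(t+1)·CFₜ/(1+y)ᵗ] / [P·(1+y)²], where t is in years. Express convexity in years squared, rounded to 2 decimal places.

49.85

With y = 0.0805:
  t   CF        PV=CF/(1+0.0805)^t    t·PV        t(t+1)·PV
  1        80.00        74.0398        74.0398         148.0796
  2        80.00        68.5236       137.0473         411.1419
  3        80.00        63.4185       190.2554         761.0215
  4        80.00        58.6936       234.7745       1,173.8724
  5        80.00        54.3208       271.6040       1,629.6239
  6       105.00        65.9843       395.9059       2,771.3410
  7       105.00        61.0683       427.4782       3,419.8254
  8     2,105.00     1,133.0627     9,064.5013      81,580.5120
  Σ                  1,579.1116    10,795.6063      91,895.4176
P = 1,579.1116.
Convexity = Σ t(t+1)·PV / [P·(1+y)²] = 91,895.4176 / (1,579.1116 × 1.167480) = 49.84614.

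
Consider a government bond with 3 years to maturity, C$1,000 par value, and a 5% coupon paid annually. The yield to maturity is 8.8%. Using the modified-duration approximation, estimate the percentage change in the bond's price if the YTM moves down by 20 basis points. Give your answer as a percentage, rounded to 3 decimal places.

+0.524%

Periodic yield y = 0.088. Modified duration first:
  t   CF        PV=CF/(1+0.088)^t    t·PV
  1        50.00        45.9559        45.9559
  2        50.00        42.2389        84.4777
  3     1,050.00       815.2722     2,445.8165
  Σ                    903.4669     2,576.2501
P = 903.4669; D_Mac = 2.85152 yrs; D_mod = 2.85152/(1+0.088) = 2.62088 yrs.
ΔP/P ≈ -D_mod · Δy = -2.62088 × (-0.002) = +0.005242 = +0.5242%.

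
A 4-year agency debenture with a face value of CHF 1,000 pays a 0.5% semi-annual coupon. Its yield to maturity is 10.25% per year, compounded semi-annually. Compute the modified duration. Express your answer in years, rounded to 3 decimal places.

3.763 years

Periodic yield y = 0.05125. First find Macaulay duration:
  t   CF        PV=CF/(1+0.05125)^t    t·PV
  1         2.50         2.3781         2.3781
  2         2.50         2.2622         4.5244
  3         2.50         2.1519         6.4557
  4         2.50         2.0470         8.1880
  5         2.50         1.9472         9.7360
  6         2.50         1.8523        11.1136
  7         2.50         1.7620        12.3338
  8     1,002.50       672.1037     5,376.8299
  Σ                    686.5044     5,431.5594
P = 686.5044; Macaulay duration = 5,431.5594 / 686.5044 = 7.91191 half-year periods = 3.95595 years.
Modified duration = D_Mac / (1 + y) = 3.95595 / 1.05125 = 3.76310 years.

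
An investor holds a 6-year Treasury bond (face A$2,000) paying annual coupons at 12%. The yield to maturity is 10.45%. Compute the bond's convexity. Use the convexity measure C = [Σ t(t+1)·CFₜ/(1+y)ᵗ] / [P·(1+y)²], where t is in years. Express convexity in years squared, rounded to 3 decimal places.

With y = 0.1045:
  t   CF        PV=CF/(1+0.1045)^t    t·PV        t(t+1)·PV
  1       240.00       217.2929       217.2929         434.5858
  2       240.00       196.7342       393.4683       1,180.4050
  3       240.00       178.1206       534.3617       2,137.4469
  4       240.00       161.2681       645.0722       3,225.3612
  5       240.00       146.0100       730.0501       4,380.3004
  6     2,240.00     1,233.8254     7,402.9522      51,820.6657
  Σ                  2,133.2511     9,923.1975      63,178.7649
P = 2,133.2511.
Convexity = Σ t(t+1)·PV / [P·(1+y)²] = 63,178.7649 / (2,133.2511 × 1.219920) = 24.27715.

24.277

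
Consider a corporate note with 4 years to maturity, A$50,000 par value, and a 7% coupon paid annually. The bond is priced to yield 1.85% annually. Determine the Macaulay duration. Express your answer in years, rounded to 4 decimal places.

3.6596 years

Periodic yield y = 0.0185. Discount each cash flow and weight by its year:
  t   CF        PV=CF/(1+0.0185)^t    t·PV
  1     3,500.00     3,436.4261     3,436.4261
  2     3,500.00     3,374.0070     6,748.0140
  3     3,500.00     3,312.7216     9,938.1649
  4    53,500.00    49,717.5419   198,870.1677
  Σ                 59,840.6967   218,992.7727
Price P = Σ PV = 59,840.6967.
Macaulay duration = Σ(t·PV) / P = 218,992.7727 / 59,840.6967 = 3.65960 years.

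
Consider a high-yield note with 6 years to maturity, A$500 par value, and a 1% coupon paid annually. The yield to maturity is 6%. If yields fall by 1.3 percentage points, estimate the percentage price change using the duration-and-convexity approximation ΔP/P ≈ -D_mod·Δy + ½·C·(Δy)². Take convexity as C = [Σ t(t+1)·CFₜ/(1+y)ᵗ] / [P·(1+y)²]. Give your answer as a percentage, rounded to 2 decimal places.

+7.45%

With y = 0.06:
  t   CF        PV=CF/(1+0.06)^t    t·PV        t(t+1)·PV
  1         5.00         4.7170         4.7170           9.4340
  2         5.00         4.4500         8.9000          26.6999
  3         5.00         4.1981        12.5943          50.3772
  4         5.00         3.9605        15.8419          79.2094
  5         5.00         3.7363        18.6815         112.0887
  6       505.00       356.0051     2,136.0304      14,952.2131
  Σ                    377.0669     2,196.7650      15,230.0222
P = 377.0669; D_Mac = 5.82593 yrs; D_mod = 5.49616 yrs; C = 35.94764.
Duration effect: -5.49616 × (-0.013) = +0.071450
Convexity effect: 0.5 × 35.94764 × (-0.013)² = +0.0030376
ΔP/P ≈ +0.071450 + 0.0030376 = +0.074488 = +7.4488%.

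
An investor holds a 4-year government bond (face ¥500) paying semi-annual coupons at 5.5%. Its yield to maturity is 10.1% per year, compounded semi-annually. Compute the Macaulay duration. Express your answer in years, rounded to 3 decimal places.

Periodic yield y = 0.0505. Discount each cash flow and weight by its period:
  t   CF        PV=CF/(1+0.0505)^t    t·PV
  1        13.75        13.0890        13.0890
  2        13.75        12.4598        24.9196
  3        13.75        11.8608        35.5824
  4        13.75        11.2906        45.1626
  5        13.75        10.7479        53.7394
  6        13.75        10.2312        61.3872
  7        13.75         9.7394        68.1755
  8       513.75       346.4044     2,771.2351
  Σ                    425.8231     3,073.2907
Price P = Σ PV = 425.8231.
Macaulay duration = Σ(t·PV) / P = 3,073.2907 / 425.8231 = 7.21730 half-year periods.
In years: 7.21730 / 2 = 3.60865 years.

3.609 years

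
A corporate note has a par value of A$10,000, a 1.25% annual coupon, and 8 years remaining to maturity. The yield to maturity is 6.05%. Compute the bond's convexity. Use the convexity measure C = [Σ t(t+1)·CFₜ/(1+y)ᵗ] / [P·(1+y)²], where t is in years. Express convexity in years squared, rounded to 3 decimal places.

59.604

With y = 0.0605:
  t   CF        PV=CF/(1+0.0605)^t    t·PV        t(t+1)·PV
  1       125.00       117.8689       117.8689         235.7379
  2       125.00       111.1447       222.2894         666.8681
  3       125.00       104.8040       314.4121       1,257.6484
  4       125.00        98.8251       395.3005       1,976.5023
  5       125.00        93.1873       465.9364       2,795.6185
  6       125.00        87.8711       527.2265       3,690.5855
  7       125.00        82.8582       580.0071       4,640.0572
  8    10,125.00     6,328.6292    50,629.0334     455,661.3007
  Σ                  7,025.1885    53,252.0743     470,924.3183
P = 7,025.1885.
Convexity = Σ t(t+1)·PV / [P·(1+y)²] = 470,924.3183 / (7,025.1885 × 1.124660) = 59.60350.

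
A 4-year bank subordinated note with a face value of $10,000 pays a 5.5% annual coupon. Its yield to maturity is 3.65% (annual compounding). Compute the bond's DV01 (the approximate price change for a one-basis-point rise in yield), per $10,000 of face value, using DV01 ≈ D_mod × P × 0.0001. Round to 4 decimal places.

Periodic yield y = 0.0365.
  t   CF        PV=CF/(1+0.0365)^t    t·PV
  1       550.00       530.6319       530.6319
  2       550.00       511.9459     1,023.8918
  3       550.00       493.9179     1,481.7537
  4    10,550.00     9,140.6111    36,562.4446
  Σ                 10,677.1069    39,598.7221
P = 10,677.1069; D_Mac = 3.70875 yrs; D_mod = 3.57815 yrs.
DV01 ≈ 3.57815 × 10,677.1069 × 0.0001 = 3.820427.

$3.8204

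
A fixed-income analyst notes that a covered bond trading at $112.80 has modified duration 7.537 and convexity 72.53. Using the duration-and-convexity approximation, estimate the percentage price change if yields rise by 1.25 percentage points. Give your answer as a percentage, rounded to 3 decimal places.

Duration effect: -D_mod·Δy = -7.537 × (+0.0125) = -0.0942125
Convexity effect: ½·C·(Δy)² = 0.5 × 72.53 × (0.0125)² = +0.00566640625
ΔP/P ≈ -0.0942125 + 0.00566640625 = -0.08854609375
= -8.854609375%.

-8.855%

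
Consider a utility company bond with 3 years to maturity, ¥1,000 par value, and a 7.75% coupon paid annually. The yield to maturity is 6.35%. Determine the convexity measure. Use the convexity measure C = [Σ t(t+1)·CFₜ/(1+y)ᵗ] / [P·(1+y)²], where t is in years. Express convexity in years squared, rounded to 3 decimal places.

9.638

With y = 0.0635:
  t   CF        PV=CF/(1+0.0635)^t    t·PV        t(t+1)·PV
  1        77.50        72.8726        72.8726         145.7452
  2        77.50        68.5215       137.0430         411.1289
  3     1,077.50       895.7871     2,687.3613      10,749.4450
  Σ                  1,037.1812     2,897.2768      11,306.3190
P = 1,037.1812.
Convexity = Σ t(t+1)·PV / [P·(1+y)²] = 11,306.3190 / (1,037.1812 × 1.131032) = 9.63810.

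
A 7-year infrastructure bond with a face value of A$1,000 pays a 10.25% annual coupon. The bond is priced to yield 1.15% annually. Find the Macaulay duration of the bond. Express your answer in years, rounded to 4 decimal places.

5.7019 years

Periodic yield y = 0.0115. Discount each cash flow and weight by its year:
  t   CF        PV=CF/(1+0.0115)^t    t·PV
  1       102.50       101.3347       101.3347
  2       102.50       100.1826       200.3651
  3       102.50        99.0436       297.1307
  4       102.50        97.9175       391.6700
  5       102.50        96.8043       484.0213
  6       102.50        95.7037       574.2220
  7     1,102.50     1,017.6944     7,123.8609
  Σ                  1,608.6806     9,172.6045
Price P = Σ PV = 1,608.6806.
Macaulay duration = Σ(t·PV) / P = 9,172.6045 / 1,608.6806 = 5.70194 years.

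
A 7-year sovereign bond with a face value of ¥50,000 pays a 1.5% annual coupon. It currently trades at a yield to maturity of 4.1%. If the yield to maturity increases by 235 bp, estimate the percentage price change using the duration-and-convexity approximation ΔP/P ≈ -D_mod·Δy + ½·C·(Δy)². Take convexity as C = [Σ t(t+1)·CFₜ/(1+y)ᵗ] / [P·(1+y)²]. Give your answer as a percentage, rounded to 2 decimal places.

With y = 0.041:
  t   CF        PV=CF/(1+0.041)^t    t·PV        t(t+1)·PV
  1       750.00       720.4611       720.4611       1,440.9222
  2       750.00       692.0856     1,384.1712       4,152.5135
  3       750.00       664.8277     1,994.4830       7,977.9318
  4       750.00       638.6433     2,554.5731      12,772.8656
  5       750.00       613.4902     3,067.4509      18,404.7054
  6       750.00       589.3277     3,535.9665      24,751.7652
  7    50,750.00    38,307.2468   268,150.7278   2,145,205.8223
  Σ                 42,226.0824   281,407.8335   2,214,706.5261
P = 42,226.0824; D_Mac = 6.66431 yrs; D_mod = 6.40184 yrs; C = 48.39873.
Duration effect: -6.40184 × (+0.0235) = -0.150443
Convexity effect: 0.5 × 48.39873 × (0.0235)² = +0.0133641
ΔP/P ≈ -0.150443 + 0.0133641 = -0.137079 = -13.7079%.

-13.71%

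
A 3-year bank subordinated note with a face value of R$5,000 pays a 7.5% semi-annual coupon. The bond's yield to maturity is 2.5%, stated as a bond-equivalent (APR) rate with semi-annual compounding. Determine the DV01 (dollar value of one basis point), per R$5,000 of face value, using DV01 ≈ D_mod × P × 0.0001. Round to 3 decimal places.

R$1.559

Periodic yield y = 0.0125.
  t   CF        PV=CF/(1+0.0125)^t    t·PV
  1       187.50       185.1852       185.1852
  2       187.50       182.8989       365.7979
  3       187.50       180.6409       541.9228
  4       187.50       178.4108       713.6432
  5       187.50       176.2082       881.0410
  6     5,187.50     4,814.9072    28,889.4430
  Σ                  5,718.2512    31,577.0331
P = 5,718.2512; D_Mac = 5.52215 half-year periods = 2.76107 yrs; D_mod = 2.72699 yrs.
DV01 ≈ 2.72699 × 5,718.2512 × 0.0001 = 1.559360.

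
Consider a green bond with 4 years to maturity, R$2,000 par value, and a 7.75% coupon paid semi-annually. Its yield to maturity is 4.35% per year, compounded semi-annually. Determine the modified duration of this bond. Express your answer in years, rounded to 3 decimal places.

Periodic yield y = 0.02175. First find Macaulay duration:
  t   CF        PV=CF/(1+0.02175)^t    t·PV
  1        77.50        75.8503        75.8503
  2        77.50        74.2356       148.4713
  3        77.50        72.6554       217.9661
  4        77.50        71.1088       284.4350
  5        77.50        69.5951       347.9753
  6        77.50        68.1136       408.6816
  7        77.50        66.6637       466.6456
  8     2,077.50     1,748.9760    13,991.8084
  Σ                  2,247.1984    15,941.8336
P = 2,247.1984; Macaulay duration = 15,941.8336 / 2,247.1984 = 7.09409 half-year periods = 3.54705 years.
Modified duration = D_Mac / (1 + y) = 3.54705 / 1.02175 = 3.47154 years.

3.472 years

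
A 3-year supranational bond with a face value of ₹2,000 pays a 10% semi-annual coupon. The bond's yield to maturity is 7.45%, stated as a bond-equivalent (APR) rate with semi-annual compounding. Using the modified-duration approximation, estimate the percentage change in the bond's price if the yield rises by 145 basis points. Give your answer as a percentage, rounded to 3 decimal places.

Periodic yield y = 0.03725. Modified duration first:
  t   CF        PV=CF/(1+0.03725)^t    t·PV
  1       100.00        96.4088        96.4088
  2       100.00        92.9465       185.8930
  3       100.00        89.6086       268.8258
  4       100.00        86.3905       345.5622
  5       100.00        83.2881       416.4403
  6     2,100.00     1,686.2371    10,117.4224
  Σ                  2,134.8796    11,430.5526
P = 2,134.8796; D_Mac = 5.35419 half-year periods = 2.67710 yrs; D_mod = 2.67710/(1+0.03725) = 2.58095 yrs.
ΔP/P ≈ -D_mod · Δy = -2.58095 × (+0.0145) = -0.037424 = -3.7424%.

-3.742%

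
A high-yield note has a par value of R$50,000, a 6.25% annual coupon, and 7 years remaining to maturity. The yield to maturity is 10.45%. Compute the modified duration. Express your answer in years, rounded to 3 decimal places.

5.184 years

Periodic yield y = 0.1045. First find Macaulay duration:
  t   CF        PV=CF/(1+0.1045)^t    t·PV
  1     3,125.00     2,829.3345     2,829.3345
  2     3,125.00     2,561.6429     5,123.2857
  3     3,125.00     2,319.2783     6,957.8348
  4     3,125.00     2,099.8445     8,399.3781
  5     3,125.00     1,901.1720     9,505.8602
  6     3,125.00     1,721.2966    10,327.7794
  7    53,125.00    26,493.4735   185,454.3146
  Σ                 39,926.0423   228,597.7874
P = 39,926.0423; Macaulay duration = 228,597.7874 / 39,926.0423 = 5.72553 years.
Modified duration = D_Mac / (1 + y) = 5.72553 / 1.1045 = 5.18382 years.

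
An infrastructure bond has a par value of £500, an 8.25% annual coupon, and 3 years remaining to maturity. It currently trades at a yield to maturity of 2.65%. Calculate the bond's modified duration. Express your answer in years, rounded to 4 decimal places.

2.7217 years

Periodic yield y = 0.0265. First find Macaulay duration:
  t   CF        PV=CF/(1+0.0265)^t    t·PV
  1        41.25        40.1851        40.1851
  2        41.25        39.1477        78.2954
  3       541.25       500.4043     1,501.2130
  Σ                    579.7371     1,619.6934
P = 579.7371; Macaulay duration = 1,619.6934 / 579.7371 = 2.79384 years.
Modified duration = D_Mac / (1 + y) = 2.79384 / 1.0265 = 2.72172 years.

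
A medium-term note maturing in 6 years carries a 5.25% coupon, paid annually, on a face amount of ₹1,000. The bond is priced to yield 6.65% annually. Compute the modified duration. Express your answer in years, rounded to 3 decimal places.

4.942 years

Periodic yield y = 0.0665. First find Macaulay duration:
  t   CF        PV=CF/(1+0.0665)^t    t·PV
  1        52.50        49.2264        49.2264
  2        52.50        46.1570        92.3140
  3        52.50        43.2790       129.8369
  4        52.50        40.5804       162.3214
  5        52.50        38.0500       190.2502
  6     1,052.50       715.2485     4,291.4909
  Σ                    932.5413     4,915.4398
P = 932.5413; Macaulay duration = 4,915.4398 / 932.5413 = 5.27102 years.
Modified duration = D_Mac / (1 + y) = 5.27102 / 1.0665 = 4.94235 years.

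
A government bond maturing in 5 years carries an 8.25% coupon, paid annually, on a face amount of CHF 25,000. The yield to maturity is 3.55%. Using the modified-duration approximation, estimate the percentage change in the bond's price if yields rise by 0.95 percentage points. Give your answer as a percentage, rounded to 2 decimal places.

-4.00%

Periodic yield y = 0.0355. Modified duration first:
  t   CF        PV=CF/(1+0.0355)^t    t·PV
  1     2,062.50     1,991.7914     1,991.7914
  2     2,062.50     1,923.5069     3,847.0138
  3     2,062.50     1,857.5634     5,572.6902
  4     2,062.50     1,793.8806     7,175.5226
  5    27,062.50    22,730.9401   113,654.7005
  Σ                 30,297.6825   132,241.7185
P = 30,297.6825; D_Mac = 4.36475 yrs; D_mod = 4.36475/(1+0.0355) = 4.21511 yrs.
ΔP/P ≈ -D_mod · Δy = -4.21511 × (+0.0095) = -0.040044 = -4.0044%.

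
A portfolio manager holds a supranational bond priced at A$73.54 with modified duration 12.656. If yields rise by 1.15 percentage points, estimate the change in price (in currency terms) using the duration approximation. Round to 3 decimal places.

-A$10.703

Duration approximation: ΔP/P ≈ -D_mod · Δy = -12.656 × (+0.0115) = -0.145544.
ΔP ≈ 73.54 × (-0.145544) = -10.70330576.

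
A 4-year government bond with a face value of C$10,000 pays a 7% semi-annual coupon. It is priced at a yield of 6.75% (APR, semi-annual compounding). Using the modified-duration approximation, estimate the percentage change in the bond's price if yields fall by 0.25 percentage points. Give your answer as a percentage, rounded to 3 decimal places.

Periodic yield y = 0.03375. Modified duration first:
  t   CF        PV=CF/(1+0.03375)^t    t·PV
  1       350.00       338.5732       338.5732
  2       350.00       327.5194       655.0388
  3       350.00       316.8265       950.4794
  4       350.00       306.4827     1,225.9308
  5       350.00       296.4766     1,482.3830
  6       350.00       286.7972     1,720.7832
  7       350.00       277.4338     1,942.0367
  8    10,350.00     7,936.2652    63,490.1212
  Σ                 10,086.3745    71,805.3463
P = 10,086.3745; D_Mac = 7.11904 half-year periods = 3.55952 yrs; D_mod = 3.55952/(1+0.03375) = 3.44331 yrs.
ΔP/P ≈ -D_mod · Δy = -3.44331 × (-0.0025) = +0.008608 = +0.8608%.

+0.861%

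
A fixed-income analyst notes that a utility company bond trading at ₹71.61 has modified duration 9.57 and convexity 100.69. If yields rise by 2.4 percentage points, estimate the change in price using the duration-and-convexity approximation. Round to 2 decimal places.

-₹14.37

Duration effect: -D_mod·Δy = -9.57 × (+0.024) = -0.229680
Convexity effect: ½·C·(Δy)² = 0.5 × 100.69 × (0.024)² = +0.02899872
ΔP/P ≈ -0.229680 + 0.02899872 = -0.20068128
ΔP ≈ 71.61 × (-0.20068128) = -14.3707864608.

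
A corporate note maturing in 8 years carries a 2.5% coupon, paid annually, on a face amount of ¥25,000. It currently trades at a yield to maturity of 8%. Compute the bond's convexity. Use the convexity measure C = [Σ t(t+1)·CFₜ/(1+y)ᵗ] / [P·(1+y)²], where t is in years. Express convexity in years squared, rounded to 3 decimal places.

53.453

With y = 0.08:
  t   CF        PV=CF/(1+0.08)^t    t·PV        t(t+1)·PV
  1       625.00       578.7037       578.7037       1,157.4074
  2       625.00       535.8368     1,071.6735       3,215.0206
  3       625.00       496.1452     1,488.4355       5,953.7418
  4       625.00       459.3937     1,837.5746       9,187.8732
  5       625.00       425.3645     2,126.8225      12,760.9349
  6       625.00       393.8560     2,363.1361      16,541.9527
  7       625.00       364.6815     2,552.7705      20,422.1638
  8    25,625.00    13,844.3902   110,755.1213     996,796.0919
  Σ                 17,098.3715   122,774.2377   1,066,035.1863
P = 17,098.3715.
Convexity = Σ t(t+1)·PV / [P·(1+y)²] = 1,066,035.1863 / (17,098.3715 × 1.166400) = 53.45265.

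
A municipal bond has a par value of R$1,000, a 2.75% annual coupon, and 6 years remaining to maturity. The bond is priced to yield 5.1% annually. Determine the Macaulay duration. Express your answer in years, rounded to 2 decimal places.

Periodic yield y = 0.051. Discount each cash flow and weight by its year:
  t   CF        PV=CF/(1+0.051)^t    t·PV
  1        27.50        26.1656        26.1656
  2        27.50        24.8959        49.7917
  3        27.50        23.6878        71.0634
  4        27.50        22.5383        90.1533
  5        27.50        21.4447       107.2233
  6     1,027.50       762.3695     4,574.2172
  Σ                    881.1017     4,918.6145
Price P = Σ PV = 881.1017.
Macaulay duration = Σ(t·PV) / P = 4,918.6145 / 881.1017 = 5.58235 years.

5.58 years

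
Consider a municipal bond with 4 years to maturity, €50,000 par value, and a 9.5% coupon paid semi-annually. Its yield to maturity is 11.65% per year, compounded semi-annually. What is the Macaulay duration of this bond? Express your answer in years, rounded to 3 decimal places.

3.396 years

Periodic yield y = 0.05825. Discount each cash flow and weight by its period:
  t   CF        PV=CF/(1+0.05825)^t    t·PV
  1     2,375.00     2,244.2712     2,244.2712
  2     2,375.00     2,120.7382     4,241.4764
  3     2,375.00     2,004.0049     6,012.0147
  4     2,375.00     1,893.6971     7,574.7882
  5     2,375.00     1,789.4610     8,947.3048
  6     2,375.00     1,690.9624    10,145.7744
  7     2,375.00     1,597.8856    11,185.1990
  8    52,375.00    33,297.9747   266,383.7975
  Σ                 46,638.9950   316,734.6263
Price P = Σ PV = 46,638.9950.
Macaulay duration = Σ(t·PV) / P = 316,734.6263 / 46,638.9950 = 6.79120 half-year periods.
In years: 6.79120 / 2 = 3.39560 years.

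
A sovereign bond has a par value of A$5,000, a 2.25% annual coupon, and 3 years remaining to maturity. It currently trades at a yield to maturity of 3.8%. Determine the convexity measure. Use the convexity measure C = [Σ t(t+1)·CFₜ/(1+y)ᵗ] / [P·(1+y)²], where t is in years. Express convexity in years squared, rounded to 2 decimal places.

With y = 0.038:
  t   CF        PV=CF/(1+0.038)^t    t·PV        t(t+1)·PV
  1       112.50       108.3815       108.3815         216.7630
  2       112.50       104.4138       208.8276         626.4827
  3     5,112.50     4,571.3162    13,713.9485      54,855.7941
  Σ                  4,784.1115    14,031.1576      55,699.0398
P = 4,784.1115.
Convexity = Σ t(t+1)·PV / [P·(1+y)²] = 55,699.0398 / (4,784.1115 × 1.077444) = 10.80567.

10.81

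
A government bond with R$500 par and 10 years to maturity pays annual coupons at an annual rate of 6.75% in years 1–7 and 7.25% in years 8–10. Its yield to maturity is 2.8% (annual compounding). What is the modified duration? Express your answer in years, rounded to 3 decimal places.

7.741 years

Periodic yield y = 0.028. First find Macaulay duration:
  t   CF        PV=CF/(1+0.028)^t    t·PV
  1        33.75        32.8307        32.8307
  2        33.75        31.9365        63.8730
  3        33.75        31.0667        93.2000
  4        33.75        30.2205       120.8819
  5        33.75        29.3974       146.9868
  6        33.75        28.5966       171.5799
  7        33.75        27.8177       194.7242
  8        36.25        29.0645       232.5161
  9        36.25        28.2729       254.4559
  10      536.25       406.8517     4,068.5172
  Σ                    676.0552     5,379.5657
P = 676.0552; Macaulay duration = 5,379.5657 / 676.0552 = 7.95729 years.
Modified duration = D_Mac / (1 + y) = 7.95729 / 1.028 = 7.74055 years.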